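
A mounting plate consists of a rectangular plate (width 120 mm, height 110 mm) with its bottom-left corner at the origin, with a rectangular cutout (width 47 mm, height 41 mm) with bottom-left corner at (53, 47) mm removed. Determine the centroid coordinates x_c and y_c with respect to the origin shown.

x_c = 57.18 mm, y_c = 52.86 mm

Part | A | x̄ᵢ | ȳᵢ | A·x̄ᵢ | A·ȳᵢ
plate | 13200.00 | 60.00 | 55.00 | 792000.00 | 726000.00
hole | -1927.00 | 76.50 | 67.50 | -147415.50 | -130072.50
Σ | 11273.00 |  |  | 644584.50 | 595927.50
x_c = 644584.50 / 11273.00 = 57.18 mm
y_c = 595927.50 / 11273.00 = 52.86 mm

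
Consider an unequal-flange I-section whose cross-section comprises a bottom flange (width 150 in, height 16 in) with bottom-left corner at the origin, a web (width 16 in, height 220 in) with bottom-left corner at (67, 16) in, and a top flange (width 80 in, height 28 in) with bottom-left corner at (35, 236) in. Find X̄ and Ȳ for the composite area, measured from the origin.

bottom flange: A = 150 × 16 = 2400.00, centroid at (75.00, 8.00).
web: A = 16 × 220 = 3520.00, centroid at (75.00, 126.00).
top flange: A = 80 × 28 = 2240.00, centroid at (75.00, 250.00).
ΣA = 8160.00 in², ΣAX̄ = 612000.00 in³, ΣAȲ = 1022720.00 in³.
X̄ = 612000.00/8160.00 = 75.00 in; Ȳ = 1022720.00/8160.00 = 125.33 in.

X̄ = 75.00 in, Ȳ = 125.33 in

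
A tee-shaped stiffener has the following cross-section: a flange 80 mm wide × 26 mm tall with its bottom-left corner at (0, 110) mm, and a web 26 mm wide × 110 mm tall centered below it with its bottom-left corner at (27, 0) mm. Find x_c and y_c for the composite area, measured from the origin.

x_c = 40.00 mm, y_c = 83.63 mm

web: A = 26 × 110 = 2860.00, centroid at (40.00, 55.00).
flange: A = 80 × 26 = 2080.00, centroid at (40.00, 123.00).
ΣA = 4940.00 mm², ΣAx_c = 197600.00 mm³, ΣAy_c = 413140.00 mm³.
x_c = 197600.00/4940.00 = 40.00 mm; y_c = 413140.00/4940.00 = 83.63 mm.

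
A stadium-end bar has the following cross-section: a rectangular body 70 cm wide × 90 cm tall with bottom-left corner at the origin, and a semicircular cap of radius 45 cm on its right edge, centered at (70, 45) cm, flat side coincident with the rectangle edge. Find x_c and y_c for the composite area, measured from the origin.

Part | A | x̄ᵢ | ȳᵢ | A·x̄ᵢ | A·ȳᵢ
rectangular body | 6300.00 | 35.00 | 45.00 | 220500.00 | 283500.00
semicircular end | 3180.86 | 89.10 | 45.00 | 283410.38 | 143138.82
Σ | 9480.86 |  |  | 503910.38 | 426638.82
x_c = 503910.38 / 9480.86 = 53.15 cm
y_c = 426638.82 / 9480.86 = 45.00 cm

x_c = 53.15 cm, y_c = 45.00 cm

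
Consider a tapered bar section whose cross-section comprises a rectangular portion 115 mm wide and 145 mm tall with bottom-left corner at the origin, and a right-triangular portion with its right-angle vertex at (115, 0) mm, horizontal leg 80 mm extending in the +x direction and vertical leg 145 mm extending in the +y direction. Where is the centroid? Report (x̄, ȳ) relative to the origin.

rectangular portion: A = 115 × 145 = 16675.00, centroid at (57.50, 72.50).
triangular portion: A = ½·80·145 = 5800.00, centroid at (141.67, 48.33).
ΣA = 22475.00 mm²
ΣAx̄ = (16675.00)(57.50) + (5800.00)(141.67) = 1780479.17 mm³
ΣAȳ = (16675.00)(72.50) + (5800.00)(48.33) = 1489270.83 mm³
x̄ = 1780479.17 / 22475.00 = 79.22 mm
ȳ = 1489270.83 / 22475.00 = 66.26 mm

x̄ = 79.22 mm, ȳ = 66.26 mm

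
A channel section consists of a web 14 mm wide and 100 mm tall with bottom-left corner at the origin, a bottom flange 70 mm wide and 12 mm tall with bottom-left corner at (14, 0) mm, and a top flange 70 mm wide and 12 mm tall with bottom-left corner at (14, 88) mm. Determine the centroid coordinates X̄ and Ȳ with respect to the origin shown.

web: A = 14 × 100 = 1400.00, centroid at (7.00, 50.00).
bottom flange: A = 70 × 12 = 840.00, centroid at (49.00, 6.00).
top flange: A = 70 × 12 = 840.00, centroid at (49.00, 94.00).
ΣA = 3080.00 mm², ΣAX̄ = 92120.00 mm³, ΣAȲ = 154000.00 mm³.
X̄ = 92120.00/3080.00 = 29.91 mm; Ȳ = 154000.00/3080.00 = 50.00 mm.

X̄ = 29.91 mm, Ȳ = 50.00 mm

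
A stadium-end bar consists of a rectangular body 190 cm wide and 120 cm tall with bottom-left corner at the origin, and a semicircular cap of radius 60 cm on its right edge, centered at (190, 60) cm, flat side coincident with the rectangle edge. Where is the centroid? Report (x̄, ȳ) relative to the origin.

Part | A | x̄ᵢ | ȳᵢ | A·x̄ᵢ | A·ȳᵢ
rectangular body | 22800.00 | 95.00 | 60.00 | 2166000.00 | 1368000.00
semicircular end | 5654.87 | 215.46 | 60.00 | 1218424.69 | 339292.01
Σ | 28454.87 |  |  | 3384424.69 | 1707292.01
x̄ = 3384424.69 / 28454.87 = 118.94 cm
ȳ = 1707292.01 / 28454.87 = 60.00 cm

x̄ = 118.94 cm, ȳ = 60.00 cm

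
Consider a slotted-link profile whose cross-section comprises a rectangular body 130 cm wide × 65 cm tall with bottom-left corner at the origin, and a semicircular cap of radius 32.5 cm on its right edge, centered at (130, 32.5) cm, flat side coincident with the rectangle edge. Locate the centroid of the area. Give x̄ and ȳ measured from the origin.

Part | A | x̄ᵢ | ȳᵢ | A·x̄ᵢ | A·ȳᵢ
rectangular body | 8450.00 | 65.00 | 32.50 | 549250.00 | 274625.00
semicircular end | 1659.15 | 143.79 | 32.50 | 238575.39 | 53922.49
Σ | 10109.15 |  |  | 787825.39 | 328547.49
x̄ = 787825.39 / 10109.15 = 77.93 cm
ȳ = 328547.49 / 10109.15 = 32.50 cm

x̄ = 77.93 cm, ȳ = 32.50 cm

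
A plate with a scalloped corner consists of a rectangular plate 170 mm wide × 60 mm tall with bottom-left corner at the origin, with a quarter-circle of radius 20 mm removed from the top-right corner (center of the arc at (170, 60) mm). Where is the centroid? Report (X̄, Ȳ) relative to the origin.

X̄ = 82.57 mm, Ȳ = 29.32 mm

plate: A = 170 × 60 = 10200.00, centroid at (85.00, 30.00).
removed quarter-circle: A = −¼π·20² = -314.16, centroid at (161.51, 51.51).
ΣA = 9885.84 mm², ΣAX̄ = 816259.59 mm³, ΣAȲ = 289817.11 mm³.
X̄ = 816259.59/9885.84 = 82.57 mm; Ȳ = 289817.11/9885.84 = 29.32 mm.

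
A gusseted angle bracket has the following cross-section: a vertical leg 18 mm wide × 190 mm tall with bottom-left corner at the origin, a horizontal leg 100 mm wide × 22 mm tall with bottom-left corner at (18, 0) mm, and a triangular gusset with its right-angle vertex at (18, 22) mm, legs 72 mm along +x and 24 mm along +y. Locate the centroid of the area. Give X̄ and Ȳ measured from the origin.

X̄ = 33.42 mm, Ȳ = 57.84 mm

Part | A | x̄ᵢ | ȳᵢ | A·x̄ᵢ | A·ȳᵢ
vertical leg | 3420.00 | 9.00 | 95.00 | 30780.00 | 324900.00
horizontal leg | 2200.00 | 68.00 | 11.00 | 149600.00 | 24200.00
gusset | 864.00 | 42.00 | 30.00 | 36288.00 | 25920.00
Σ | 6484.00 |  |  | 216668.00 | 375020.00
X̄ = 216668.00 / 6484.00 = 33.42 mm
Ȳ = 375020.00 / 6484.00 = 57.84 mm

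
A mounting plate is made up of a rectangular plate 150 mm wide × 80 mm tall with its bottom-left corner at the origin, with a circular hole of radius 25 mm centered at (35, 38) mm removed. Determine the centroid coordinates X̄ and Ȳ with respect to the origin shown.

Part | A | x̄ᵢ | ȳᵢ | A·x̄ᵢ | A·ȳᵢ
plate | 12000.00 | 75.00 | 40.00 | 900000.00 | 480000.00
hole | -1963.50 | 35.00 | 38.00 | -68722.34 | -74612.83
Σ | 10036.50 |  |  | 831277.66 | 405387.17
X̄ = 831277.66 / 10036.50 = 82.83 mm
Ȳ = 405387.17 / 10036.50 = 40.39 mm

X̄ = 82.83 mm, Ȳ = 40.39 mm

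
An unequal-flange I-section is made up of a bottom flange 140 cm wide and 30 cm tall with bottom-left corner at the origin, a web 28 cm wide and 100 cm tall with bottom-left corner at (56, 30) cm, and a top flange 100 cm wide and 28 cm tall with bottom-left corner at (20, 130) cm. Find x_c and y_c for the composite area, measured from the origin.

x_c = 70.00 cm, y_c = 70.43 cm

Part | A | x̄ᵢ | ȳᵢ | A·x̄ᵢ | A·ȳᵢ
bottom flange | 4200.00 | 70.00 | 15.00 | 294000.00 | 63000.00
web | 2800.00 | 70.00 | 80.00 | 196000.00 | 224000.00
top flange | 2800.00 | 70.00 | 144.00 | 196000.00 | 403200.00
Σ | 9800.00 |  |  | 686000.00 | 690200.00
x_c = 686000.00 / 9800.00 = 70.00 cm
y_c = 690200.00 / 9800.00 = 70.43 cm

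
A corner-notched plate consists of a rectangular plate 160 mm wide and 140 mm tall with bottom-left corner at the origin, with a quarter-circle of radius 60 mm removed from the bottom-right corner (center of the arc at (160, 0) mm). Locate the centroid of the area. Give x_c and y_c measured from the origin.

x_c = 72.12 mm, y_c = 76.43 mm

plate: A = 160 × 140 = 22400.00, centroid at (80.00, 70.00).
removed quarter-circle: A = −¼π·60² = -2827.43, centroid at (134.54, 25.46).
ΣA = 19572.57 mm²
ΣAx_c = (22400.00)(80.00) + (-2827.43)(134.54) = 1411610.66 mm³
ΣAy_c = (22400.00)(70.00) + (-2827.43)(25.46) = 1496000.00 mm³
x_c = 1411610.66 / 19572.57 = 72.12 mm
y_c = 1496000.00 / 19572.57 = 76.43 mm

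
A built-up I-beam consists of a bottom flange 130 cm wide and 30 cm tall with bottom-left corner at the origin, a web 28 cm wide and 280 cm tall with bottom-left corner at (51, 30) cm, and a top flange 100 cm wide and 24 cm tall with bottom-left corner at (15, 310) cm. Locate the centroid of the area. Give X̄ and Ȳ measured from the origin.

X̄ = 65.00 cm, Ȳ = 153.05 cm

bottom flange: A = 130 × 30 = 3900.00, centroid at (65.00, 15.00).
web: A = 28 × 280 = 7840.00, centroid at (65.00, 170.00).
top flange: A = 100 × 24 = 2400.00, centroid at (65.00, 322.00).
ΣA = 14140.00 cm², ΣAX̄ = 919100.00 cm³, ΣAȲ = 2164100.00 cm³.
X̄ = 919100.00/14140.00 = 65.00 cm; Ȳ = 2164100.00/14140.00 = 153.05 cm.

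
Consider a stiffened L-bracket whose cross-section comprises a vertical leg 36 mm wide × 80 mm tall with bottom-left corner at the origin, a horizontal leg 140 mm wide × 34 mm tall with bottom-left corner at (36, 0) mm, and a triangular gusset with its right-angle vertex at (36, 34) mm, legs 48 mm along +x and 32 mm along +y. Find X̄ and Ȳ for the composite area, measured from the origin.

X̄ = 70.92 mm, Ȳ = 27.41 mm

vertical leg: A = 36 × 80 = 2880.00, centroid at (18.00, 40.00).
horizontal leg: A = 140 × 34 = 4760.00, centroid at (106.00, 17.00).
gusset: A = ½·48·32 = 768.00, centroid at (52.00, 44.67).
ΣA = 8408.00 mm², ΣAX̄ = 596336.00 mm³, ΣAȲ = 230424.00 mm³.
X̄ = 596336.00/8408.00 = 70.92 mm; Ȳ = 230424.00/8408.00 = 27.41 mm.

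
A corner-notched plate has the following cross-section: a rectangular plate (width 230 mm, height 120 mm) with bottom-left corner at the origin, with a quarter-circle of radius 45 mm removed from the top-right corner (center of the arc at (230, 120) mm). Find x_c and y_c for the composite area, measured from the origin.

x_c = 109.14 mm, y_c = 57.50 mm

plate: A = 230 × 120 = 27600.00, centroid at (115.00, 60.00).
removed quarter-circle: A = −¼π·45² = -1590.43, centroid at (210.90, 100.90).
ΣA = 26009.57 mm²
ΣAx_c = (27600.00)(115.00) + (-1590.43)(210.90) = 2838575.81 mm³
ΣAy_c = (27600.00)(60.00) + (-1590.43)(100.90) = 1495523.25 mm³
x_c = 2838575.81 / 26009.57 = 109.14 mm
y_c = 1495523.25 / 26009.57 = 57.50 mm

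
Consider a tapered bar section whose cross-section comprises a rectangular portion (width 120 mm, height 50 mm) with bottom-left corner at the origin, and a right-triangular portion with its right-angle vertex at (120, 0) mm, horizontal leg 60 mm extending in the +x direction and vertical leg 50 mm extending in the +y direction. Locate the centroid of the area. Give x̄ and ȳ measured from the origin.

rectangular portion: A = 120 × 50 = 6000.00, centroid at (60.00, 25.00).
triangular portion: A = ½·60·50 = 1500.00, centroid at (140.00, 16.67).
ΣA = 7500.00 mm²
ΣAx̄ = (6000.00)(60.00) + (1500.00)(140.00) = 570000.00 mm³
ΣAȳ = (6000.00)(25.00) + (1500.00)(16.67) = 175000.00 mm³
x̄ = 570000.00 / 7500.00 = 76.00 mm
ȳ = 175000.00 / 7500.00 = 23.33 mm

x̄ = 76.00 mm, ȳ = 23.33 mm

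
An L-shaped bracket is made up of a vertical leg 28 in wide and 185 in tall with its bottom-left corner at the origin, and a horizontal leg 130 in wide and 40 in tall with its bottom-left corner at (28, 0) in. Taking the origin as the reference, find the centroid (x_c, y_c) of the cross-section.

x_c = 53.58 in, y_c = 56.18 in

vertical leg: A = 28 × 185 = 5180.00, centroid at (14.00, 92.50).
horizontal leg: A = 130 × 40 = 5200.00, centroid at (93.00, 20.00).
ΣA = 10380.00 in²
ΣAx_c = (5180.00)(14.00) + (5200.00)(93.00) = 556120.00 in³
ΣAy_c = (5180.00)(92.50) + (5200.00)(20.00) = 583150.00 in³
x_c = 556120.00 / 10380.00 = 53.58 in
y_c = 583150.00 / 10380.00 = 56.18 in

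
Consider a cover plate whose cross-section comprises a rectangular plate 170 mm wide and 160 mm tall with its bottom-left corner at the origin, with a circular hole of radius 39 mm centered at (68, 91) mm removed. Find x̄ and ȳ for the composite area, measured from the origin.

x̄ = 88.62 mm, ȳ = 77.66 mm

Part | A | x̄ᵢ | ȳᵢ | A·x̄ᵢ | A·ȳᵢ
plate | 27200.00 | 85.00 | 80.00 | 2312000.00 | 2176000.00
hole | -4778.36 | 68.00 | 91.00 | -324928.64 | -434830.98
Σ | 22421.64 |  |  | 1987071.36 | 1741169.02
x̄ = 1987071.36 / 22421.64 = 88.62 mm
ȳ = 1741169.02 / 22421.64 = 77.66 mm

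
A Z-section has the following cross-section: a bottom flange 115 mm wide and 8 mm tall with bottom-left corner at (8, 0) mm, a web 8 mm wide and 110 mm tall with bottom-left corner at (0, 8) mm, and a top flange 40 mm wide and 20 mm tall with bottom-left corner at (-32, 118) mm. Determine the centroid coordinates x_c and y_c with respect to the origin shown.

x_c = 20.84 mm, y_c = 62.12 mm

bottom flange: A = 115 × 8 = 920.00, centroid at (65.50, 4.00).
web: A = 8 × 110 = 880.00, centroid at (4.00, 63.00).
top flange: A = 40 × 20 = 800.00, centroid at (-12.00, 128.00).
ΣA = 2600.00 mm²
ΣAx_c = (920.00)(65.50) + (880.00)(4.00) + (800.00)(-12.00) = 54180.00 mm³
ΣAy_c = (920.00)(4.00) + (880.00)(63.00) + (800.00)(128.00) = 161520.00 mm³
x_c = 54180.00 / 2600.00 = 20.84 mm
y_c = 161520.00 / 2600.00 = 62.12 mm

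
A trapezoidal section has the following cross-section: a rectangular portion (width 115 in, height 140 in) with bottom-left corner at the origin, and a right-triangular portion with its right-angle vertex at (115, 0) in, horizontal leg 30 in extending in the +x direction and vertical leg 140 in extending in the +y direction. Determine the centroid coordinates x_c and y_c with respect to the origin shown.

x_c = 65.29 in, y_c = 67.31 in

Part | A | x̄ᵢ | ȳᵢ | A·x̄ᵢ | A·ȳᵢ
rectangular portion | 16100.00 | 57.50 | 70.00 | 925750.00 | 1127000.00
triangular portion | 2100.00 | 125.00 | 46.67 | 262500.00 | 98000.00
Σ | 18200.00 |  |  | 1188250.00 | 1225000.00
x_c = 1188250.00 / 18200.00 = 65.29 in
y_c = 1225000.00 / 18200.00 = 67.31 in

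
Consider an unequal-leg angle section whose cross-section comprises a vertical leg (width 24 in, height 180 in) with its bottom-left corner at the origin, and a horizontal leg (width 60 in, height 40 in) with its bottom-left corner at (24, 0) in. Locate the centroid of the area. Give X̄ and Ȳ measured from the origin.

X̄ = 27.00 in, Ȳ = 65.00 in

vertical leg: A = 24 × 180 = 4320.00, centroid at (12.00, 90.00).
horizontal leg: A = 60 × 40 = 2400.00, centroid at (54.00, 20.00).
ΣA = 6720.00 in²
ΣAX̄ = (4320.00)(12.00) + (2400.00)(54.00) = 181440.00 in³
ΣAȲ = (4320.00)(90.00) + (2400.00)(20.00) = 436800.00 in³
X̄ = 181440.00 / 6720.00 = 27.00 in
Ȳ = 436800.00 / 6720.00 = 65.00 in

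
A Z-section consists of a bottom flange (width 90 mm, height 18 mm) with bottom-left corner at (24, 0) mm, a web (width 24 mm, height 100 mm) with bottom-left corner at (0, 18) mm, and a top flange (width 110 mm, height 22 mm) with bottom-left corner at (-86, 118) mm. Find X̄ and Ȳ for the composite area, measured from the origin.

bottom flange: A = 90 × 18 = 1620.00, centroid at (69.00, 9.00).
web: A = 24 × 100 = 2400.00, centroid at (12.00, 68.00).
top flange: A = 110 × 22 = 2420.00, centroid at (-31.00, 129.00).
ΣA = 6440.00 mm²
ΣAX̄ = (1620.00)(69.00) + (2400.00)(12.00) + (2420.00)(-31.00) = 65560.00 mm³
ΣAȲ = (1620.00)(9.00) + (2400.00)(68.00) + (2420.00)(129.00) = 489960.00 mm³
X̄ = 65560.00 / 6440.00 = 10.18 mm
Ȳ = 489960.00 / 6440.00 = 76.08 mm

X̄ = 10.18 mm, Ȳ = 76.08 mm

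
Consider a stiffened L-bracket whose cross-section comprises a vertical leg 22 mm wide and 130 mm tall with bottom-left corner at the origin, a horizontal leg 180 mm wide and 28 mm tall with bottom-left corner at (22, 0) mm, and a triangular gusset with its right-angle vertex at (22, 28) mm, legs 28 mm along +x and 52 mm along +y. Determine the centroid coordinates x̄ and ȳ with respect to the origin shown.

vertical leg: A = 22 × 130 = 2860.00, centroid at (11.00, 65.00).
horizontal leg: A = 180 × 28 = 5040.00, centroid at (112.00, 14.00).
gusset: A = ½·28·52 = 728.00, centroid at (31.33, 45.33).
ΣA = 8628.00 mm²
ΣAx̄ = (2860.00)(11.00) + (5040.00)(112.00) + (728.00)(31.33) = 618750.67 mm³
ΣAȳ = (2860.00)(65.00) + (5040.00)(14.00) + (728.00)(45.33) = 289462.67 mm³
x̄ = 618750.67 / 8628.00 = 71.71 mm
ȳ = 289462.67 / 8628.00 = 33.55 mm

x̄ = 71.71 mm, ȳ = 33.55 mm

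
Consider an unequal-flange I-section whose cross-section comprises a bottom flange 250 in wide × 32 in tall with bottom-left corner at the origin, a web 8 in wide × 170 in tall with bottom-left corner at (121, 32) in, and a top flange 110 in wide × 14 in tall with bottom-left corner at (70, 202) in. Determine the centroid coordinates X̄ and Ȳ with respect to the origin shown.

X̄ = 125.00 in, Ȳ = 55.87 in

bottom flange: A = 250 × 32 = 8000.00, centroid at (125.00, 16.00).
web: A = 8 × 170 = 1360.00, centroid at (125.00, 117.00).
top flange: A = 110 × 14 = 1540.00, centroid at (125.00, 209.00).
ΣA = 10900.00 in²
ΣAX̄ = (8000.00)(125.00) + (1360.00)(125.00) + (1540.00)(125.00) = 1362500.00 in³
ΣAȲ = (8000.00)(16.00) + (1360.00)(117.00) + (1540.00)(209.00) = 608980.00 in³
X̄ = 1362500.00 / 10900.00 = 125.00 in
Ȳ = 608980.00 / 10900.00 = 55.87 in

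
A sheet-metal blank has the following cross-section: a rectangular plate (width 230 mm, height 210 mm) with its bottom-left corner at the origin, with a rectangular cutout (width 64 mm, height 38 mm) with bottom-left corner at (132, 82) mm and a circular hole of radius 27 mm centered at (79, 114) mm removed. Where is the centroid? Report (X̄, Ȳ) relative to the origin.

Part | A | x̄ᵢ | ȳᵢ | A·x̄ᵢ | A·ȳᵢ
plate | 48300.00 | 115.00 | 105.00 | 5554500.00 | 5071500.00
hole 1 | -2432.00 | 164.00 | 101.00 | -398848.00 | -245632.00
hole 2 | -2290.22 | 79.00 | 114.00 | -180927.46 | -261085.20
Σ | 43577.78 |  |  | 4974724.54 | 4564782.80
X̄ = 4974724.54 / 43577.78 = 114.16 mm
Ȳ = 4564782.80 / 43577.78 = 104.75 mm

X̄ = 114.16 mm, Ȳ = 104.75 mm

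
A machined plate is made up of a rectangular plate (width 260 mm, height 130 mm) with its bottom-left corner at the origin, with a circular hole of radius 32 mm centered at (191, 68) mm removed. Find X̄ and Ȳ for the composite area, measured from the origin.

X̄ = 123.58 mm, Ȳ = 64.68 mm

plate: A = 260 × 130 = 33800.00, centroid at (130.00, 65.00).
hole: A = −π·32² = -3216.99, centroid at (191.00, 68.00).
ΣA = 30583.01 mm²
ΣAX̄ = (33800.00)(130.00) + (-3216.99)(191.00) = 3779554.74 mm³
ΣAȲ = (33800.00)(65.00) + (-3216.99)(68.00) = 1978244.62 mm³
X̄ = 3779554.74 / 30583.01 = 123.58 mm
Ȳ = 1978244.62 / 30583.01 = 64.68 mm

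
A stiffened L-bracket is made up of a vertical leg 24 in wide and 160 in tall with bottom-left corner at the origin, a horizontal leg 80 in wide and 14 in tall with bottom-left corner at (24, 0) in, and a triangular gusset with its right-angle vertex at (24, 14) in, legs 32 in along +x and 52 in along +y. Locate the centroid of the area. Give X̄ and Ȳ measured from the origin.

X̄ = 25.31 in, Ȳ = 58.89 in

Part | A | x̄ᵢ | ȳᵢ | A·x̄ᵢ | A·ȳᵢ
vertical leg | 3840.00 | 12.00 | 80.00 | 46080.00 | 307200.00
horizontal leg | 1120.00 | 64.00 | 7.00 | 71680.00 | 7840.00
gusset | 832.00 | 34.67 | 31.33 | 28842.67 | 26069.33
Σ | 5792.00 |  |  | 146602.67 | 341109.33
X̄ = 146602.67 / 5792.00 = 25.31 in
Ȳ = 341109.33 / 5792.00 = 58.89 in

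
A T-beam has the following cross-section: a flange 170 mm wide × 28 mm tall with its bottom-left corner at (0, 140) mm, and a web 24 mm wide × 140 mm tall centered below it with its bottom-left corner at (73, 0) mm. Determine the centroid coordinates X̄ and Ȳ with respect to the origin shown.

X̄ = 85.00 mm, Ȳ = 119.24 mm

web: A = 24 × 140 = 3360.00, centroid at (85.00, 70.00).
flange: A = 170 × 28 = 4760.00, centroid at (85.00, 154.00).
ΣA = 8120.00 mm², ΣAX̄ = 690200.00 mm³, ΣAȲ = 968240.00 mm³.
X̄ = 690200.00/8120.00 = 85.00 mm; Ȳ = 968240.00/8120.00 = 119.24 mm.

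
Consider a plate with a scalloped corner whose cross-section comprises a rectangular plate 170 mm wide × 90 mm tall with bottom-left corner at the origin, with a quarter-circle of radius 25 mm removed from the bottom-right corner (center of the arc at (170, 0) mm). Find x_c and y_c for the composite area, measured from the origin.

Part | A | x̄ᵢ | ȳᵢ | A·x̄ᵢ | A·ȳᵢ
plate | 15300.00 | 85.00 | 45.00 | 1300500.00 | 688500.00
removed quarter-circle | -490.87 | 159.39 | 10.61 | -78240.22 | -5208.33
Σ | 14809.13 |  |  | 1222259.78 | 683291.67
x_c = 1222259.78 / 14809.13 = 82.53 mm
y_c = 683291.67 / 14809.13 = 46.14 mm

x_c = 82.53 mm, y_c = 46.14 mm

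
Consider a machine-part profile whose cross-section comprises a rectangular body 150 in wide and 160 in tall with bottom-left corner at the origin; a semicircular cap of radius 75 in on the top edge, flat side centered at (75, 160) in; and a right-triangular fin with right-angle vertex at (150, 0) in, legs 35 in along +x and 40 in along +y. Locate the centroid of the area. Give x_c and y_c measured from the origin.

x_c = 76.81 in, y_c = 108.07 in

rectangular body: A = 150 × 160 = 24000.00, centroid at (75.00, 80.00).
semicircular top: A = ½π·75² = 8835.73, centroid at (75.00, 191.83).
triangular fin: A = ½·35·40 = 700.00, centroid at (161.67, 13.33).
ΣA = 33535.73 in², ΣAx_c = 2575846.37 in³, ΣAy_c = 3624300.03 in³.
x_c = 2575846.37/33535.73 = 76.81 in; y_c = 3624300.03/33535.73 = 108.07 in.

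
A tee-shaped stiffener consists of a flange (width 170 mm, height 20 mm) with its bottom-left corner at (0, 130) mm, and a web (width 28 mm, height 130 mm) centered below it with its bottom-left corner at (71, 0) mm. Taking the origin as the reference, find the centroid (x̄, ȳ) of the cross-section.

web: A = 28 × 130 = 3640.00, centroid at (85.00, 65.00).
flange: A = 170 × 20 = 3400.00, centroid at (85.00, 140.00).
ΣA = 7040.00 mm²
ΣAx̄ = (3640.00)(85.00) + (3400.00)(85.00) = 598400.00 mm³
ΣAȳ = (3640.00)(65.00) + (3400.00)(140.00) = 712600.00 mm³
x̄ = 598400.00 / 7040.00 = 85.00 mm
ȳ = 712600.00 / 7040.00 = 101.22 mm

x̄ = 85.00 mm, ȳ = 101.22 mm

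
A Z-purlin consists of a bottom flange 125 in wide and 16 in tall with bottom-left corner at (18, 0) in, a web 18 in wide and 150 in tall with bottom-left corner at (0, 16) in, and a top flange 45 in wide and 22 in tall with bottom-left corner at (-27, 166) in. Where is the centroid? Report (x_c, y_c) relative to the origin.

x_c = 31.78 in, y_c = 76.79 in

bottom flange: A = 125 × 16 = 2000.00, centroid at (80.50, 8.00).
web: A = 18 × 150 = 2700.00, centroid at (9.00, 91.00).
top flange: A = 45 × 22 = 990.00, centroid at (-4.50, 177.00).
ΣA = 5690.00 in², ΣAx_c = 180845.00 in³, ΣAy_c = 436930.00 in³.
x_c = 180845.00/5690.00 = 31.78 in; y_c = 436930.00/5690.00 = 76.79 in.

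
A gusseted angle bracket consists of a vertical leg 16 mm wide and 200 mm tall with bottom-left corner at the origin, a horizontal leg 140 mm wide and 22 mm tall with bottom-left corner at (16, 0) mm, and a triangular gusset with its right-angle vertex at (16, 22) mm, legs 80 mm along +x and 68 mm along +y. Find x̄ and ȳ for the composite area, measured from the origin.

vertical leg: A = 16 × 200 = 3200.00, centroid at (8.00, 100.00).
horizontal leg: A = 140 × 22 = 3080.00, centroid at (86.00, 11.00).
gusset: A = ½·80·68 = 2720.00, centroid at (42.67, 44.67).
ΣA = 9000.00 mm²
ΣAx̄ = (3200.00)(8.00) + (3080.00)(86.00) + (2720.00)(42.67) = 406533.33 mm³
ΣAȳ = (3200.00)(100.00) + (3080.00)(11.00) + (2720.00)(44.67) = 475373.33 mm³
x̄ = 406533.33 / 9000.00 = 45.17 mm
ȳ = 475373.33 / 9000.00 = 52.82 mm

x̄ = 45.17 mm, ȳ = 52.82 mm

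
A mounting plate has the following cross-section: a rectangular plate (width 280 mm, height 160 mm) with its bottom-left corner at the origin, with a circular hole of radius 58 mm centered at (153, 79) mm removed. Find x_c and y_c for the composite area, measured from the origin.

plate: A = 280 × 160 = 44800.00, centroid at (140.00, 80.00).
hole: A = −π·58² = -10568.32, centroid at (153.00, 79.00).
ΣA = 34231.68 mm²
ΣAx_c = (44800.00)(140.00) + (-10568.32)(153.00) = 4655047.39 mm³
ΣAy_c = (44800.00)(80.00) + (-10568.32)(79.00) = 2749102.90 mm³
x_c = 4655047.39 / 34231.68 = 135.99 mm
y_c = 2749102.90 / 34231.68 = 80.31 mm

x_c = 135.99 mm, y_c = 80.31 mm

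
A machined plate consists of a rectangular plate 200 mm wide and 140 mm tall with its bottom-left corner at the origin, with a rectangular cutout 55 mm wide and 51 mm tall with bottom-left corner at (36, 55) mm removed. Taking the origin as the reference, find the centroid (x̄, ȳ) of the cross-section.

Part | A | x̄ᵢ | ȳᵢ | A·x̄ᵢ | A·ȳᵢ
plate | 28000.00 | 100.00 | 70.00 | 2800000.00 | 1960000.00
hole | -2805.00 | 63.50 | 80.50 | -178117.50 | -225802.50
Σ | 25195.00 |  |  | 2621882.50 | 1734197.50
x̄ = 2621882.50 / 25195.00 = 104.06 mm
ȳ = 1734197.50 / 25195.00 = 68.83 mm

x̄ = 104.06 mm, ȳ = 68.83 mm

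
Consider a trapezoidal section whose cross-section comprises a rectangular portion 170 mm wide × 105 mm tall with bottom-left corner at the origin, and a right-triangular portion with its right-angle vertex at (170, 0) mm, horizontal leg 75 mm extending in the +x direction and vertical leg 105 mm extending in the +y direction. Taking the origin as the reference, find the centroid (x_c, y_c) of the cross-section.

Part | A | x̄ᵢ | ȳᵢ | A·x̄ᵢ | A·ȳᵢ
rectangular portion | 17850.00 | 85.00 | 52.50 | 1517250.00 | 937125.00
triangular portion | 3937.50 | 195.00 | 35.00 | 767812.50 | 137812.50
Σ | 21787.50 |  |  | 2285062.50 | 1074937.50
x_c = 2285062.50 / 21787.50 = 104.88 mm
y_c = 1074937.50 / 21787.50 = 49.34 mm

x_c = 104.88 mm, y_c = 49.34 mm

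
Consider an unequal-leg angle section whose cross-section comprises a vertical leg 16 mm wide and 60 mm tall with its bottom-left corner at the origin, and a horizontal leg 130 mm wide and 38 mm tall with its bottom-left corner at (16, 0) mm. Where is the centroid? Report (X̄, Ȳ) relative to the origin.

Part | A | x̄ᵢ | ȳᵢ | A·x̄ᵢ | A·ȳᵢ
vertical leg | 960.00 | 8.00 | 30.00 | 7680.00 | 28800.00
horizontal leg | 4940.00 | 81.00 | 19.00 | 400140.00 | 93860.00
Σ | 5900.00 |  |  | 407820.00 | 122660.00
X̄ = 407820.00 / 5900.00 = 69.12 mm
Ȳ = 122660.00 / 5900.00 = 20.79 mm

X̄ = 69.12 mm, Ȳ = 20.79 mm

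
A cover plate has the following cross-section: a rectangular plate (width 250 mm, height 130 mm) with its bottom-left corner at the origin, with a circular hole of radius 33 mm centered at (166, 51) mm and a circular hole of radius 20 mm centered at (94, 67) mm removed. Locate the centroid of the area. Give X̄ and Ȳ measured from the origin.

Part | A | x̄ᵢ | ȳᵢ | A·x̄ᵢ | A·ȳᵢ
plate | 32500.00 | 125.00 | 65.00 | 4062500.00 | 2112500.00
hole 1 | -3421.19 | 166.00 | 51.00 | -567918.27 | -174480.91
hole 2 | -1256.64 | 94.00 | 67.00 | -118123.88 | -84194.68
Σ | 27822.17 |  |  | 3376457.85 | 1853824.40
X̄ = 3376457.85 / 27822.17 = 121.36 mm
Ȳ = 1853824.40 / 27822.17 = 66.63 mm

X̄ = 121.36 mm, Ȳ = 66.63 mm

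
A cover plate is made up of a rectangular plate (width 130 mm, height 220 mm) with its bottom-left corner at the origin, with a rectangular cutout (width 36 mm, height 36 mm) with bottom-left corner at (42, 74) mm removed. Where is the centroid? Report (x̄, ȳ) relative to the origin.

x̄ = 65.24 mm, ȳ = 110.85 mm

Part | A | x̄ᵢ | ȳᵢ | A·x̄ᵢ | A·ȳᵢ
plate | 28600.00 | 65.00 | 110.00 | 1859000.00 | 3146000.00
hole | -1296.00 | 60.00 | 92.00 | -77760.00 | -119232.00
Σ | 27304.00 |  |  | 1781240.00 | 3026768.00
x̄ = 1781240.00 / 27304.00 = 65.24 mm
ȳ = 3026768.00 / 27304.00 = 110.85 mm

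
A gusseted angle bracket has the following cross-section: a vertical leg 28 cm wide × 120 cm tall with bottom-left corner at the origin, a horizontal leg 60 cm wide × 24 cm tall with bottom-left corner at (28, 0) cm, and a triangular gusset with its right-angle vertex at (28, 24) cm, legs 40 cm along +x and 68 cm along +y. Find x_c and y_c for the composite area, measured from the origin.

x_c = 30.32 cm, y_c = 45.84 cm

Part | A | x̄ᵢ | ȳᵢ | A·x̄ᵢ | A·ȳᵢ
vertical leg | 3360.00 | 14.00 | 60.00 | 47040.00 | 201600.00
horizontal leg | 1440.00 | 58.00 | 12.00 | 83520.00 | 17280.00
gusset | 1360.00 | 41.33 | 46.67 | 56213.33 | 63466.67
Σ | 6160.00 |  |  | 186773.33 | 282346.67
x_c = 186773.33 / 6160.00 = 30.32 cm
y_c = 282346.67 / 6160.00 = 45.84 cm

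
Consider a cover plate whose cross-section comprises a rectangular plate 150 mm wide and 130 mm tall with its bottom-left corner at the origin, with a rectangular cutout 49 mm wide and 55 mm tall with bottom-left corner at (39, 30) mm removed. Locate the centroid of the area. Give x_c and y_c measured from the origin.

x_c = 76.84 mm, y_c = 66.20 mm

Part | A | x̄ᵢ | ȳᵢ | A·x̄ᵢ | A·ȳᵢ
plate | 19500.00 | 75.00 | 65.00 | 1462500.00 | 1267500.00
hole | -2695.00 | 63.50 | 57.50 | -171132.50 | -154962.50
Σ | 16805.00 |  |  | 1291367.50 | 1112537.50
x_c = 1291367.50 / 16805.00 = 76.84 mm
y_c = 1112537.50 / 16805.00 = 66.20 mm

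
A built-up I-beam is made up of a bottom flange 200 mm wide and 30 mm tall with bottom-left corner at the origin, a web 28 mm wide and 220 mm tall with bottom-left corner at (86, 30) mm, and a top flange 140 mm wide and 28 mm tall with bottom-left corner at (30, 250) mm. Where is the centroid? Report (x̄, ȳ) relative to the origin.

Part | A | x̄ᵢ | ȳᵢ | A·x̄ᵢ | A·ȳᵢ
bottom flange | 6000.00 | 100.00 | 15.00 | 600000.00 | 90000.00
web | 6160.00 | 100.00 | 140.00 | 616000.00 | 862400.00
top flange | 3920.00 | 100.00 | 264.00 | 392000.00 | 1034880.00
Σ | 16080.00 |  |  | 1608000.00 | 1987280.00
x̄ = 1608000.00 / 16080.00 = 100.00 mm
ȳ = 1987280.00 / 16080.00 = 123.59 mm

x̄ = 100.00 mm, ȳ = 123.59 mm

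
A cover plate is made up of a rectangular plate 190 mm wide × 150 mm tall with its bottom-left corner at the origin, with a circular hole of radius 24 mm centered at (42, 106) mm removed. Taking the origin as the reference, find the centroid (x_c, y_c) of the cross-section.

plate: A = 190 × 150 = 28500.00, centroid at (95.00, 75.00).
hole: A = −π·24² = -1809.56, centroid at (42.00, 106.00).
ΣA = 26690.44 mm²
ΣAx_c = (28500.00)(95.00) + (-1809.56)(42.00) = 2631498.59 mm³
ΣAy_c = (28500.00)(75.00) + (-1809.56)(106.00) = 1945686.92 mm³
x_c = 2631498.59 / 26690.44 = 98.59 mm
y_c = 1945686.92 / 26690.44 = 72.90 mm

x_c = 98.59 mm, y_c = 72.90 mm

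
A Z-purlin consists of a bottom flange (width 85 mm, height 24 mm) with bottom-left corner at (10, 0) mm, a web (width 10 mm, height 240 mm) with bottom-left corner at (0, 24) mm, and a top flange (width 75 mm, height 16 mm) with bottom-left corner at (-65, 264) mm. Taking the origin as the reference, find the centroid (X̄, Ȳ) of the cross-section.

X̄ = 15.27 mm, Ȳ = 123.49 mm

bottom flange: A = 85 × 24 = 2040.00, centroid at (52.50, 12.00).
web: A = 10 × 240 = 2400.00, centroid at (5.00, 144.00).
top flange: A = 75 × 16 = 1200.00, centroid at (-27.50, 272.00).
ΣA = 5640.00 mm², ΣAX̄ = 86100.00 mm³, ΣAȲ = 696480.00 mm³.
X̄ = 86100.00/5640.00 = 15.27 mm; Ȳ = 696480.00/5640.00 = 123.49 mm.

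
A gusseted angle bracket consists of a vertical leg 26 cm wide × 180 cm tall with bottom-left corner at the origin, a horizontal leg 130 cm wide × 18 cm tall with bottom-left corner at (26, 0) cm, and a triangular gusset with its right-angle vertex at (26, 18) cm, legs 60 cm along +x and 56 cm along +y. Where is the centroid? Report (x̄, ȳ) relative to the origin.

x̄ = 40.35 cm, ȳ = 57.91 cm

vertical leg: A = 26 × 180 = 4680.00, centroid at (13.00, 90.00).
horizontal leg: A = 130 × 18 = 2340.00, centroid at (91.00, 9.00).
gusset: A = ½·60·56 = 1680.00, centroid at (46.00, 36.67).
ΣA = 8700.00 cm²
ΣAx̄ = (4680.00)(13.00) + (2340.00)(91.00) + (1680.00)(46.00) = 351060.00 cm³
ΣAȳ = (4680.00)(90.00) + (2340.00)(9.00) + (1680.00)(36.67) = 503860.00 cm³
x̄ = 351060.00 / 8700.00 = 40.35 cm
ȳ = 503860.00 / 8700.00 = 57.91 cm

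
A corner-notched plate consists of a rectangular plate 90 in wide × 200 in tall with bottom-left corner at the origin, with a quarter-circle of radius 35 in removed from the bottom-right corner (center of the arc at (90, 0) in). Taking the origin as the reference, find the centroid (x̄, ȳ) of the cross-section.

plate: A = 90 × 200 = 18000.00, centroid at (45.00, 100.00).
removed quarter-circle: A = −¼π·35² = -962.11, centroid at (75.15, 14.85).
ΣA = 17037.89 in², ΣAx̄ = 737701.52 in³, ΣAȳ = 1785708.33 in³.
x̄ = 737701.52/17037.89 = 43.30 in; ȳ = 1785708.33/17037.89 = 104.81 in.

x̄ = 43.30 in, ȳ = 104.81 in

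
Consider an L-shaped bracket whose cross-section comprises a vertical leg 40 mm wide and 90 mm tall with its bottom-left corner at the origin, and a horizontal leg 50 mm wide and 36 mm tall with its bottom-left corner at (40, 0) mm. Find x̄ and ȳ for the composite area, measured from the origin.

vertical leg: A = 40 × 90 = 3600.00, centroid at (20.00, 45.00).
horizontal leg: A = 50 × 36 = 1800.00, centroid at (65.00, 18.00).
ΣA = 5400.00 mm²
ΣAx̄ = (3600.00)(20.00) + (1800.00)(65.00) = 189000.00 mm³
ΣAȳ = (3600.00)(45.00) + (1800.00)(18.00) = 194400.00 mm³
x̄ = 189000.00 / 5400.00 = 35.00 mm
ȳ = 194400.00 / 5400.00 = 36.00 mm

x̄ = 35.00 mm, ȳ = 36.00 mm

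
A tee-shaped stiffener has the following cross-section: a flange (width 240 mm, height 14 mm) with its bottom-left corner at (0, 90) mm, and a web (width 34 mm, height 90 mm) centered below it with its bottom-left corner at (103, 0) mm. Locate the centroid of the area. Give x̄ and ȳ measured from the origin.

x̄ = 120.00 mm, ȳ = 72.21 mm

web: A = 34 × 90 = 3060.00, centroid at (120.00, 45.00).
flange: A = 240 × 14 = 3360.00, centroid at (120.00, 97.00).
ΣA = 6420.00 mm²
ΣAx̄ = (3060.00)(120.00) + (3360.00)(120.00) = 770400.00 mm³
ΣAȳ = (3060.00)(45.00) + (3360.00)(97.00) = 463620.00 mm³
x̄ = 770400.00 / 6420.00 = 120.00 mm
ȳ = 463620.00 / 6420.00 = 72.21 mm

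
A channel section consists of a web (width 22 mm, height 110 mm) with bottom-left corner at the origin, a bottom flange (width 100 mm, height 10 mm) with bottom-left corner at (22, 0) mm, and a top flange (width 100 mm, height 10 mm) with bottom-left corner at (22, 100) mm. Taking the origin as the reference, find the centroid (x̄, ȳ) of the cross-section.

web: A = 22 × 110 = 2420.00, centroid at (11.00, 55.00).
bottom flange: A = 100 × 10 = 1000.00, centroid at (72.00, 5.00).
top flange: A = 100 × 10 = 1000.00, centroid at (72.00, 105.00).
ΣA = 4420.00 mm², ΣAx̄ = 170620.00 mm³, ΣAȳ = 243100.00 mm³.
x̄ = 170620.00/4420.00 = 38.60 mm; ȳ = 243100.00/4420.00 = 55.00 mm.

x̄ = 38.60 mm, ȳ = 55.00 mm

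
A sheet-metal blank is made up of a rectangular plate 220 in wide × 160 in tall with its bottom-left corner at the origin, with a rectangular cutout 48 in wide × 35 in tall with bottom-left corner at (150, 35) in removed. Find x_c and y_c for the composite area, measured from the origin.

plate: A = 220 × 160 = 35200.00, centroid at (110.00, 80.00).
hole: A = −(48 × 35) = -1680.00, centroid at (174.00, 52.50).
ΣA = 33520.00 in²
ΣAx_c = (35200.00)(110.00) + (-1680.00)(174.00) = 3579680.00 in³
ΣAy_c = (35200.00)(80.00) + (-1680.00)(52.50) = 2727800.00 in³
x_c = 3579680.00 / 33520.00 = 106.79 in
y_c = 2727800.00 / 33520.00 = 81.38 in

x_c = 106.79 in, y_c = 81.38 in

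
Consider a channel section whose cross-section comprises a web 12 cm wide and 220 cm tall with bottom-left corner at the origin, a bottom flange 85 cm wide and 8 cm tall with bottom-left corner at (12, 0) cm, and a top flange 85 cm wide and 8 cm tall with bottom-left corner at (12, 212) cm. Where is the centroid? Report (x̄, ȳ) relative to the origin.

x̄ = 22.49 cm, ȳ = 110.00 cm

web: A = 12 × 220 = 2640.00, centroid at (6.00, 110.00).
bottom flange: A = 85 × 8 = 680.00, centroid at (54.50, 4.00).
top flange: A = 85 × 8 = 680.00, centroid at (54.50, 216.00).
ΣA = 4000.00 cm²
ΣAx̄ = (2640.00)(6.00) + (680.00)(54.50) + (680.00)(54.50) = 89960.00 cm³
ΣAȳ = (2640.00)(110.00) + (680.00)(4.00) + (680.00)(216.00) = 440000.00 cm³
x̄ = 89960.00 / 4000.00 = 22.49 cm
ȳ = 440000.00 / 4000.00 = 110.00 cm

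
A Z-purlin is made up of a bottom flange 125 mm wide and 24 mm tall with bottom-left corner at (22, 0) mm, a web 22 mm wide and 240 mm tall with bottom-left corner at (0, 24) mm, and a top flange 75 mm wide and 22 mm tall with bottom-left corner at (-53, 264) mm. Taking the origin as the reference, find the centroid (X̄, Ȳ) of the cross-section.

X̄ = 28.80 mm, Ȳ = 125.89 mm

bottom flange: A = 125 × 24 = 3000.00, centroid at (84.50, 12.00).
web: A = 22 × 240 = 5280.00, centroid at (11.00, 144.00).
top flange: A = 75 × 22 = 1650.00, centroid at (-15.50, 275.00).
ΣA = 9930.00 mm², ΣAX̄ = 286005.00 mm³, ΣAȲ = 1250070.00 mm³.
X̄ = 286005.00/9930.00 = 28.80 mm; Ȳ = 1250070.00/9930.00 = 125.89 mm.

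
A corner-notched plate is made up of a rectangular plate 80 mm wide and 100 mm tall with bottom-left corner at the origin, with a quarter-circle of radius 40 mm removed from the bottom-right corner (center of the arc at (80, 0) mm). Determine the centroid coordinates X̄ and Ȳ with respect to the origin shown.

plate: A = 80 × 100 = 8000.00, centroid at (40.00, 50.00).
removed quarter-circle: A = −¼π·40² = -1256.64, centroid at (63.02, 16.98).
ΣA = 6743.36 mm², ΣAX̄ = 240802.37 mm³, ΣAȲ = 378666.67 mm³.
X̄ = 240802.37/6743.36 = 35.71 mm; Ȳ = 378666.67/6743.36 = 56.15 mm.

X̄ = 35.71 mm, Ȳ = 56.15 mm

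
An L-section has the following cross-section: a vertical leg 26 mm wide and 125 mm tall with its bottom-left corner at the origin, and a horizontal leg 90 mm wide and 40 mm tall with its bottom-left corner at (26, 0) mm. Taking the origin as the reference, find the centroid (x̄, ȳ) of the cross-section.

Part | A | x̄ᵢ | ȳᵢ | A·x̄ᵢ | A·ȳᵢ
vertical leg | 3250.00 | 13.00 | 62.50 | 42250.00 | 203125.00
horizontal leg | 3600.00 | 71.00 | 20.00 | 255600.00 | 72000.00
Σ | 6850.00 |  |  | 297850.00 | 275125.00
x̄ = 297850.00 / 6850.00 = 43.48 mm
ȳ = 275125.00 / 6850.00 = 40.16 mm

x̄ = 43.48 mm, ȳ = 40.16 mm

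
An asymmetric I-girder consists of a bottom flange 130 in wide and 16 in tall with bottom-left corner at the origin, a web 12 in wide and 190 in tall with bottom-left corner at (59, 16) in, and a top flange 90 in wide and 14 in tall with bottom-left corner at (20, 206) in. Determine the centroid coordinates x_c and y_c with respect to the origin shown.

x_c = 65.00 in, y_c = 95.75 in

bottom flange: A = 130 × 16 = 2080.00, centroid at (65.00, 8.00).
web: A = 12 × 190 = 2280.00, centroid at (65.00, 111.00).
top flange: A = 90 × 14 = 1260.00, centroid at (65.00, 213.00).
ΣA = 5620.00 in², ΣAx_c = 365300.00 in³, ΣAy_c = 538100.00 in³.
x_c = 365300.00/5620.00 = 65.00 in; y_c = 538100.00/5620.00 = 95.75 in.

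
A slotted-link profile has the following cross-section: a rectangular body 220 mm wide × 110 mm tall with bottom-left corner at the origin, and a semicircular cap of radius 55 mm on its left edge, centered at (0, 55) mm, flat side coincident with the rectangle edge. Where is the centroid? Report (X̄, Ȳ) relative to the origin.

X̄ = 88.12 mm, Ȳ = 55.00 mm

rectangular body: A = 220 × 110 = 24200.00, centroid at (110.00, 55.00).
semicircular end: A = ½π·55² = 4751.66, centroid at (-23.34, 55.00).
ΣA = 28951.66 mm², ΣAX̄ = 2551083.33 mm³, ΣAȲ = 1592341.24 mm³.
X̄ = 2551083.33/28951.66 = 88.12 mm; Ȳ = 1592341.24/28951.66 = 55.00 mm.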